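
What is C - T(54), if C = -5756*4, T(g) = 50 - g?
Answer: -23020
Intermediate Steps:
C = -23024
C - T(54) = -23024 - (50 - 1*54) = -23024 - (50 - 54) = -23024 - 1*(-4) = -23024 + 4 = -23020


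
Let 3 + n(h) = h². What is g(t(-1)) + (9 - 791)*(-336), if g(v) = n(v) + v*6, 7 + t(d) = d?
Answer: 262765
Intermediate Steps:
n(h) = -3 + h²
t(d) = -7 + d
g(v) = -3 + v² + 6*v (g(v) = (-3 + v²) + v*6 = (-3 + v²) + 6*v = -3 + v² + 6*v)
g(t(-1)) + (9 - 791)*(-336) = (-3 + (-7 - 1)² + 6*(-7 - 1)) + (9 - 791)*(-336) = (-3 + (-8)² + 6*(-8)) - 782*(-336) = (-3 + 64 - 48) + 262752 = 13 + 262752 = 262765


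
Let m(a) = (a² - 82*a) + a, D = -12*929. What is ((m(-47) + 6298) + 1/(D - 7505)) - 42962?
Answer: -571677145/18653 ≈ -30648.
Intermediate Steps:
D = -11148
m(a) = a² - 81*a
((m(-47) + 6298) + 1/(D - 7505)) - 42962 = ((-47*(-81 - 47) + 6298) + 1/(-11148 - 7505)) - 42962 = ((-47*(-128) + 6298) + 1/(-18653)) - 42962 = ((6016 + 6298) - 1/18653) - 42962 = (12314 - 1/18653) - 42962 = 229693041/18653 - 42962 = -571677145/18653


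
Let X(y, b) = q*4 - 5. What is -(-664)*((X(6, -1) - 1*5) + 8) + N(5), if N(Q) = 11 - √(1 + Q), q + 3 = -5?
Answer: -22565 - √6 ≈ -22567.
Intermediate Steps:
q = -8 (q = -3 - 5 = -8)
X(y, b) = -37 (X(y, b) = -8*4 - 5 = -32 - 5 = -37)
-(-664)*((X(6, -1) - 1*5) + 8) + N(5) = -(-664)*((-37 - 1*5) + 8) + (11 - √(1 + 5)) = -(-664)*((-37 - 5) + 8) + (11 - √6) = -(-664)*(-42 + 8) + (11 - √6) = -(-664)*(-34) + (11 - √6) = -166*136 + (11 - √6) = -22576 + (11 - √6) = -22565 - √6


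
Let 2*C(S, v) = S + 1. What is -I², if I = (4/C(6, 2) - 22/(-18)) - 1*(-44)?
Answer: -8532241/3969 ≈ -2149.7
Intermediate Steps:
C(S, v) = ½ + S/2 (C(S, v) = (S + 1)/2 = (1 + S)/2 = ½ + S/2)
I = 2921/63 (I = (4/(½ + (½)*6) - 22/(-18)) - 1*(-44) = (4/(½ + 3) - 22*(-1/18)) + 44 = (4/(7/2) + 11/9) + 44 = (4*(2/7) + 11/9) + 44 = (8/7 + 11/9) + 44 = 149/63 + 44 = 2921/63 ≈ 46.365)
-I² = -(2921/63)² = -1*8532241/3969 = -8532241/3969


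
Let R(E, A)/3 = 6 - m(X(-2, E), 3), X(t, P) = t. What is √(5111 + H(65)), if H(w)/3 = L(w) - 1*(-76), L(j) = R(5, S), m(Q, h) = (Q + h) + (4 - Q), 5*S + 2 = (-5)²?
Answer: √5330 ≈ 73.007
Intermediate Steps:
S = 23/5 (S = -⅖ + (⅕)*(-5)² = -⅖ + (⅕)*25 = -⅖ + 5 = 23/5 ≈ 4.6000)
m(Q, h) = 4 + h
R(E, A) = -3 (R(E, A) = 3*(6 - (4 + 3)) = 3*(6 - 1*7) = 3*(6 - 7) = 3*(-1) = -3)
L(j) = -3
H(w) = 219 (H(w) = 3*(-3 - 1*(-76)) = 3*(-3 + 76) = 3*73 = 219)
√(5111 + H(65)) = √(5111 + 219) = √5330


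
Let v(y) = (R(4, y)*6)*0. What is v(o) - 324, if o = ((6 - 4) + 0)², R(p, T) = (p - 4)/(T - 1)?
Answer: -324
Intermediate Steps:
R(p, T) = (-4 + p)/(-1 + T)
o = 4 (o = (2 + 0)² = 2² = 4)
v(y) = 0 (v(y) = (((-4 + 4)/(-1 + y))*6)*0 = ((0/(-1 + y))*6)*0 = (0*6)*0 = 0*0 = 0)
v(o) - 324 = 0 - 324 = -324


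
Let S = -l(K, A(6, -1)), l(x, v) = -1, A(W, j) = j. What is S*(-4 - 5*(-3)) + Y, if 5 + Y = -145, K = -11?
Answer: -139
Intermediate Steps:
Y = -150 (Y = -5 - 145 = -150)
S = 1 (S = -1*(-1) = 1)
S*(-4 - 5*(-3)) + Y = 1*(-4 - 5*(-3)) - 150 = 1*(-4 + 15) - 150 = 1*11 - 150 = 11 - 150 = -139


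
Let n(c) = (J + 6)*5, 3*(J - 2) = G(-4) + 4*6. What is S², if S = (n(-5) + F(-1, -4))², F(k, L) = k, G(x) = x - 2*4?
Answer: 12117361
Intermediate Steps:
G(x) = -8 + x (G(x) = x - 8 = -8 + x)
J = 6 (J = 2 + ((-8 - 4) + 4*6)/3 = 2 + (-12 + 24)/3 = 2 + (⅓)*12 = 2 + 4 = 6)
n(c) = 60 (n(c) = (6 + 6)*5 = 12*5 = 60)
S = 3481 (S = (60 - 1)² = 59² = 3481)
S² = 3481² = 12117361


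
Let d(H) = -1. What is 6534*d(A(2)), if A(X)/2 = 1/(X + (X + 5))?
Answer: -6534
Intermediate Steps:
A(X) = 2/(5 + 2*X) (A(X) = 2/(X + (X + 5)) = 2/(X + (5 + X)) = 2/(5 + 2*X))
6534*d(A(2)) = 6534*(-1) = -6534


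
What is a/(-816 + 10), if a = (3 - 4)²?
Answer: -1/806 ≈ -0.0012407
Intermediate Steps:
a = 1 (a = (-1)² = 1)
a/(-816 + 10) = 1/(-816 + 10) = 1/(-806) = -1/806*1 = -1/806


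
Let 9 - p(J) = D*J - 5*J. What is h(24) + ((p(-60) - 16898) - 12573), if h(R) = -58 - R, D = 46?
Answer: -27084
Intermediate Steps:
p(J) = 9 - 41*J (p(J) = 9 - (46*J - 5*J) = 9 - 41*J)
h(24) + ((p(-60) - 16898) - 12573) = (-58 - 1*24) + (((9 - 41*(-60)) - 16898) - 12573) = (-58 - 24) + (((9 + 2460) - 16898) - 12573) = -82 + ((2469 - 16898) - 12573) = -82 + (-14429 - 12573) = -82 - 27002 = -27084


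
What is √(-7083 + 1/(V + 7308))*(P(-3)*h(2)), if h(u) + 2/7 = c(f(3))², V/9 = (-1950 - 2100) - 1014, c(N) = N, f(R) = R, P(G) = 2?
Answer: 61*I*√288128536435/22323 ≈ 1466.8*I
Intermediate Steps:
V = -45576 (V = 9*((-1950 - 2100) - 1014) = 9*(-4050 - 1014) = 9*(-5064) = -45576)
h(u) = 61/7 (h(u) = -2/7 + 3² = -2/7 + 9 = 61/7)
√(-7083 + 1/(V + 7308))*(P(-3)*h(2)) = √(-7083 + 1/(-45576 + 7308))*(2*(61/7)) = √(-7083 + 1/(-38268))*(122/7) = √(-7083 - 1/38268)*(122/7) = √(-271052245/38268)*(122/7) = (I*√288128536435/6378)*(122/7) = 61*I*√288128536435/22323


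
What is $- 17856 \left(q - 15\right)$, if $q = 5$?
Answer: $178560$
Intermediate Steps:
$- 17856 \left(q - 15\right) = - 17856 \left(5 - 15\right) = \left(-17856\right) \left(-10\right) = 178560$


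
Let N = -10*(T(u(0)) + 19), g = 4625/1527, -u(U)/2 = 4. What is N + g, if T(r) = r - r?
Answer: -285505/1527 ≈ -186.97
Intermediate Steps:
u(U) = -8 (u(U) = -2*4 = -8)
T(r) = 0
g = 4625/1527 (g = 4625*(1/1527) = 4625/1527 ≈ 3.0288)
N = -190 (N = -10*(0 + 19) = -10*19 = -190)
N + g = -190 + 4625/1527 = -285505/1527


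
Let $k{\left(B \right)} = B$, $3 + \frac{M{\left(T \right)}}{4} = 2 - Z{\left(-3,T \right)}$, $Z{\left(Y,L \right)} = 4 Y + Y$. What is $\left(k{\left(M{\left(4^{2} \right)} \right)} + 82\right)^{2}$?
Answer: $19044$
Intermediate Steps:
$Z{\left(Y,L \right)} = 5 Y$
$M{\left(T \right)} = 56$ ($M{\left(T \right)} = -12 + 4 \left(2 - 5 \left(-3\right)\right) = -12 + 4 \left(2 - -15\right) = -12 + 4 \left(2 + 15\right) = -12 + 4 \cdot 17 = -12 + 68 = 56$)
$\left(k{\left(M{\left(4^{2} \right)} \right)} + 82\right)^{2} = \left(56 + 82\right)^{2} = 138^{2} = 19044$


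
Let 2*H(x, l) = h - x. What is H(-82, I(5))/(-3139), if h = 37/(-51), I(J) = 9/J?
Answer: -4145/320178 ≈ -0.012946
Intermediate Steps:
h = -37/51 (h = 37*(-1/51) = -37/51 ≈ -0.72549)
H(x, l) = -37/102 - x/2 (H(x, l) = (-37/51 - x)/2 = -37/102 - x/2)
H(-82, I(5))/(-3139) = (-37/102 - ½*(-82))/(-3139) = (-37/102 + 41)*(-1/3139) = (4145/102)*(-1/3139) = -4145/320178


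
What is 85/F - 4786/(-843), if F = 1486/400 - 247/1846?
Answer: 140098162/4763231 ≈ 29.412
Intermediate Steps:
F = 50853/14200 (F = 1486*(1/400) - 247*1/1846 = 743/200 - 19/142 = 50853/14200 ≈ 3.5812)
85/F - 4786/(-843) = 85/(50853/14200) - 4786/(-843) = 85*(14200/50853) - 4786*(-1/843) = 1207000/50853 + 4786/843 = 140098162/4763231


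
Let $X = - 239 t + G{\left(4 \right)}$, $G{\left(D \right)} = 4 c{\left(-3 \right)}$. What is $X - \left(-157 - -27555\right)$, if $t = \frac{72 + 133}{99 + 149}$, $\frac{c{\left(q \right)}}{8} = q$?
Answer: $- \frac{6867507}{248} \approx -27692.0$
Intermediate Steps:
$c{\left(q \right)} = 8 q$
$t = \frac{205}{248} \approx 0.82661$
$G{\left(D \right)} = -96$ ($G{\left(D \right)} = 4 \cdot 8 \left(-3\right) = 4 \left(-24\right) = -96$)
$X = - \frac{72803}{248}$ ($X = \left(-239\right) \frac{205}{248} - 96 = - \frac{48995}{248} - 96 = - \frac{72803}{248} \approx -293.56$)
$X - \left(-157 - -27555\right) = - \frac{72803}{248} - \left(-157 - -27555\right) = - \frac{72803}{248} - \left(-157 + 27555\right) = - \frac{72803}{248} - 27398 = - \frac{6867507}{248}$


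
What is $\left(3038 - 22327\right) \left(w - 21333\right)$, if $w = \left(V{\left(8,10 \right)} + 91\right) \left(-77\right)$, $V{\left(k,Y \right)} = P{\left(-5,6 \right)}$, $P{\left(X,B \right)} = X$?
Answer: $539223995$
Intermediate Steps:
$V{\left(k,Y \right)} = -5$
$w = -6622$ ($w = \left(-5 + 91\right) \left(-77\right) = 86 \left(-77\right) = -6622$)
$\left(3038 - 22327\right) \left(w - 21333\right) = \left(3038 - 22327\right) \left(-6622 - 21333\right) = \left(-19289\right) \left(-27955\right) = 539223995$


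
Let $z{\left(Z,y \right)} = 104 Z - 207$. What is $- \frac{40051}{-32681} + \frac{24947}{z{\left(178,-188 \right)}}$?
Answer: $\frac{140766042}{54384155} \approx 2.5884$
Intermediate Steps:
$z{\left(Z,y \right)} = -207 + 104 Z$
$- \frac{40051}{-32681} + \frac{24947}{z{\left(178,-188 \right)}} = - \frac{40051}{-32681} + \frac{24947}{-207 + 104 \cdot 178} = \left(-40051\right) \left(- \frac{1}{32681}\right) + \frac{24947}{-207 + 18512} = \frac{3641}{2971} + \frac{24947}{18305} = \frac{140766042}{54384155}$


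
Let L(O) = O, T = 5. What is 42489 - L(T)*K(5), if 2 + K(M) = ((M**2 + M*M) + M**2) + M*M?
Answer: 41999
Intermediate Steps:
K(M) = -2 + 4*M**2 (K(M) = -2 + (((M**2 + M*M) + M**2) + M*M) = -2 + (((M**2 + M**2) + M**2) + M**2) = -2 + ((2*M**2 + M**2) + M**2) = -2 + (3*M**2 + M**2) = -2 + 4*M**2)
42489 - L(T)*K(5) = 42489 - 5*(-2 + 4*5**2) = 42489 - 5*(-2 + 4*25) = 42489 - 5*(-2 + 100) = 42489 - 5*98 = 42489 - 1*490 = 42489 - 490 = 41999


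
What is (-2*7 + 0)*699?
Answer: -9786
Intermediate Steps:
(-2*7 + 0)*699 = (-14 + 0)*699 = -14*699 = -9786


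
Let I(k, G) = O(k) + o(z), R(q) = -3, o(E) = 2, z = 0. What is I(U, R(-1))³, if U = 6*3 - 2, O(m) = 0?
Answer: 8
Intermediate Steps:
U = 16 (U = 18 - 2 = 16)
I(k, G) = 2 (I(k, G) = 0 + 2 = 2)
I(U, R(-1))³ = 2³ = 8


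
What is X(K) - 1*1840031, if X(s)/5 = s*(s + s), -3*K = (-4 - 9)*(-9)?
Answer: -1824821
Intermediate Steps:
K = -39 (K = -(-4 - 9)*(-9)/3 = -(-13)*(-9)/3 = -⅓*117 = -39)
X(s) = 10*s² (X(s) = 5*(s*(s + s)) = 5*(s*(2*s)) = 5*(2*s²) = 10*s²)
X(K) - 1*1840031 = 10*(-39)² - 1*1840031 = 10*1521 - 1840031 = 15210 - 1840031 = -1824821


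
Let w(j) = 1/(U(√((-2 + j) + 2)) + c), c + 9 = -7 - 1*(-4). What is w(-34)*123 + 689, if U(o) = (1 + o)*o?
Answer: (689*√34 + 31571*I)/(√34 + 46*I) ≈ 686.37 - 0.33358*I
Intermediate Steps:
U(o) = o*(1 + o)
c = -12 (c = -9 + (-7 - 1*(-4)) = -9 + (-7 + 4) = -9 - 3 = -12)
w(j) = 1/(-12 + √j*(1 + √j)) (w(j) = 1/(√((-2 + j) + 2)*(1 + √((-2 + j) + 2)) - 12) = 1/(√j*(1 + √j) - 12) = 1/(-12 + √j*(1 + √j)))
w(-34)*123 + 689 = 123/(-12 - 34 + √(-34)) + 689 = 123/(-12 - 34 + I*√34) + 689 = 123/(-46 + I*√34) + 689 = 689 + 123/(-46 + I*√34)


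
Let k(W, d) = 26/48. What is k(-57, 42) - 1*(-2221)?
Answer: 53317/24 ≈ 2221.5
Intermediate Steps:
k(W, d) = 13/24 (k(W, d) = 26*(1/48) = 13/24)
k(-57, 42) - 1*(-2221) = 13/24 - 1*(-2221) = 13/24 + 2221 = 53317/24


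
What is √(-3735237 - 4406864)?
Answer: I*√8142101 ≈ 2853.4*I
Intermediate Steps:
√(-3735237 - 4406864) = √(-8142101) = I*√8142101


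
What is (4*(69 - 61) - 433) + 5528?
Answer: 5127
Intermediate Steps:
(4*(69 - 61) - 433) + 5528 = (4*8 - 433) + 5528 = (32 - 433) + 5528 = -401 + 5528 = 5127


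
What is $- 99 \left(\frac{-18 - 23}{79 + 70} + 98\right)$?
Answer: $- \frac{1441539}{149} \approx -9674.8$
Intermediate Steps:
$- 99 \left(\frac{-18 - 23}{79 + 70} + 98\right) = - 99 \left(- \frac{41}{149} + 98\right) = \left(-99\right) \frac{14561}{149} = - \frac{1441539}{149}$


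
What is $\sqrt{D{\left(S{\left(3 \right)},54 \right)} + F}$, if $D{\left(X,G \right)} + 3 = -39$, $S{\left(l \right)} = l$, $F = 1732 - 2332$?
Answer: $i \sqrt{642} \approx 25.338 i$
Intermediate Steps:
$F = -600$
$D{\left(X,G \right)} = -42$ ($D{\left(X,G \right)} = -3 - 39 = -42$)
$\sqrt{D{\left(S{\left(3 \right)},54 \right)} + F} = \sqrt{-42 - 600} = \sqrt{-642} = i \sqrt{642}$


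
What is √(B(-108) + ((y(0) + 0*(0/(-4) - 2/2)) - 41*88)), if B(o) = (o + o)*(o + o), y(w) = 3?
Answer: √43051 ≈ 207.49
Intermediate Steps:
B(o) = 4*o² (B(o) = (2*o)*(2*o) = 4*o²)
√(B(-108) + ((y(0) + 0*(0/(-4) - 2/2)) - 41*88)) = √(4*(-108)² + ((3 + 0*(0/(-4) - 2/2)) - 41*88)) = √(4*11664 + ((3 + 0*(0*(-¼) - 2*½)) - 3608)) = √(46656 + ((3 + 0*(0 - 1)) - 3608)) = √(46656 + ((3 + 0*(-1)) - 3608)) = √(46656 + ((3 + 0) - 3608)) = √(46656 + (3 - 3608)) = √(46656 - 3605) = √43051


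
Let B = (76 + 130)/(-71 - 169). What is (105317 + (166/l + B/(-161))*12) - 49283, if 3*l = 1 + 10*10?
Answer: 9121320503/162610 ≈ 56093.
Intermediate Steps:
B = -103/120 (B = 206/(-240) = 206*(-1/240) = -103/120 ≈ -0.85833)
l = 101/3 (l = (1 + 10*10)/3 = (1 + 100)/3 = (⅓)*101 = 101/3 ≈ 33.667)
(105317 + (166/l + B/(-161))*12) - 49283 = (105317 + (166/(101/3) - 103/120/(-161))*12) - 49283 = (105317 + (166*(3/101) - 103/120*(-1/161))*12) - 49283 = (105317 + (498/101 + 103/19320)*12) - 49283 = (105317 + (9631763/1951320)*12) - 49283 = (105317 + 9631763/162610) - 49283 = 17135229133/162610 - 49283 = 9121320503/162610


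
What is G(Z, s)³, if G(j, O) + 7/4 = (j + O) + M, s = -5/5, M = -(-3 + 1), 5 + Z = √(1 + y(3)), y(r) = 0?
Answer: -6859/64 ≈ -107.17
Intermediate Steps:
Z = -4 (Z = -5 + √(1 + 0) = -5 + √1 = -5 + 1 = -4)
M = 2 (M = -1*(-2) = 2)
s = -1 (s = -5*⅕ = -1)
G(j, O) = ¼ + O + j (G(j, O) = -7/4 + ((j + O) + 2) = -7/4 + ((O + j) + 2) = -7/4 + (2 + O + j) = ¼ + O + j)
G(Z, s)³ = (¼ - 1 - 4)³ = (-19/4)³ = -6859/64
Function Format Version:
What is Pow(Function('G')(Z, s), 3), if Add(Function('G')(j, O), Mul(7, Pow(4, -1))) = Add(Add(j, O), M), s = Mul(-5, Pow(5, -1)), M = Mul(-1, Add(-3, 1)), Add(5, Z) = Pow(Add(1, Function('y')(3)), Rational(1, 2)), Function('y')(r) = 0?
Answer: Rational(-6859, 64) ≈ -107.17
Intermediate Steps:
Z = -4 (Z = Add(-5, Pow(Add(1, 0), Rational(1, 2))) = Add(-5, Pow(1, Rational(1, 2))) = Add(-5, 1) = -4)
M = 2 (M = Mul(-1, -2) = 2)
s = -1 (s = Mul(-5, Rational(1, 5)) = -1)
Function('G')(j, O) = Add(Rational(1, 4), O, j) (Function('G')(j, O) = Add(Rational(-7, 4), Add(Add(j, O), 2)) = Add(Rational(-7, 4), Add(Add(O, j), 2)) = Add(Rational(-7, 4), Add(2, O, j)) = Add(Rational(1, 4), O, j))
Pow(Function('G')(Z, s), 3) = Pow(Add(Rational(1, 4), -1, -4), 3) = Pow(Rational(-19, 4), 3) = Rational(-6859, 64)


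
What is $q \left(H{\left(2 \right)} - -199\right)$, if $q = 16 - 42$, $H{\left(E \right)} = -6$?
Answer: $-5018$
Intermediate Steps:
$q = -26$ ($q = 16 - 42 = -26$)
$q \left(H{\left(2 \right)} - -199\right) = - 26 \left(-6 - -199\right) = - 26 \left(-6 + 199\right) = \left(-26\right) 193 = -5018$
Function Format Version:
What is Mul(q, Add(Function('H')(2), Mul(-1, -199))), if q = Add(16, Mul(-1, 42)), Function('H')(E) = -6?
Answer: -5018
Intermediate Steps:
q = -26 (q = Add(16, -42) = -26)
Mul(q, Add(Function('H')(2), Mul(-1, -199))) = Mul(-26, Add(-6, Mul(-1, -199))) = Mul(-26, Add(-6, 199)) = Mul(-26, 193) = -5018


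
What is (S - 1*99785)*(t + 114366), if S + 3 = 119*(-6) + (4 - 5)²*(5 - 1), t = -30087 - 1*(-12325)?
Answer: -9708508792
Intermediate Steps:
t = -17762 (t = -30087 + 12325 = -17762)
S = -713 (S = -3 + (119*(-6) + (4 - 5)²*(5 - 1)) = -3 + (-714 + (-1)²*4) = -3 + (-714 + 1*4) = -3 + (-714 + 4) = -3 - 710 = -713)
(S - 1*99785)*(t + 114366) = (-713 - 1*99785)*(-17762 + 114366) = (-713 - 99785)*96604 = -100498*96604 = -9708508792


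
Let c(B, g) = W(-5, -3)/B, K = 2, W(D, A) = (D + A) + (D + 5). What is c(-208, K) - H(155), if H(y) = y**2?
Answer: -624649/26 ≈ -24025.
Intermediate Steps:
W(D, A) = 5 + A + 2*D (W(D, A) = (A + D) + (5 + D) = 5 + A + 2*D)
c(B, g) = -8/B (c(B, g) = (5 - 3 + 2*(-5))/B = (5 - 3 - 10)/B = -8/B)
c(-208, K) - H(155) = -8/(-208) - 1*155**2 = -8*(-1/208) - 1*24025 = 1/26 - 24025 = -624649/26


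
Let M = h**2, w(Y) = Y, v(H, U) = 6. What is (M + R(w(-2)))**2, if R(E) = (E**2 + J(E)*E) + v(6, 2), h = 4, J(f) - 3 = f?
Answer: 576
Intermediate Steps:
J(f) = 3 + f
R(E) = 6 + E**2 + E*(3 + E) (R(E) = (E**2 + (3 + E)*E) + 6 = (E**2 + E*(3 + E)) + 6 = 6 + E**2 + E*(3 + E))
M = 16 (M = 4**2 = 16)
(M + R(w(-2)))**2 = (16 + (6 + (-2)**2 - 2*(3 - 2)))**2 = (16 + (6 + 4 - 2*1))**2 = (16 + (6 + 4 - 2))**2 = (16 + 8)**2 = 24**2 = 576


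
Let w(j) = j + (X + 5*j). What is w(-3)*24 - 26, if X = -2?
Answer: -506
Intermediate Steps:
w(j) = -2 + 6*j (w(j) = j + (-2 + 5*j) = -2 + 6*j)
w(-3)*24 - 26 = (-2 + 6*(-3))*24 - 26 = (-2 - 18)*24 - 26 = -20*24 - 26 = -480 - 26 = -506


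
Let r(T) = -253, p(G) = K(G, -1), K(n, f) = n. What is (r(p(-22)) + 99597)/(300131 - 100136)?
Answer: 99344/199995 ≈ 0.49673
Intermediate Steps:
p(G) = G
(r(p(-22)) + 99597)/(300131 - 100136) = (-253 + 99597)/(300131 - 100136) = 99344/199995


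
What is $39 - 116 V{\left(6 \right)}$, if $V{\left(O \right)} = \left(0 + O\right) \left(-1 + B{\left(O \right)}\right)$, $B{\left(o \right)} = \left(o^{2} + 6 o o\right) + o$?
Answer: $-178833$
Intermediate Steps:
$B{\left(o \right)} = o + 7 o^{2}$ ($B{\left(o \right)} = \left(o^{2} + 6 o^{2}\right) + o = 7 o^{2} + o = o + 7 o^{2}$)
$V{\left(O \right)} = O \left(-1 + O \left(1 + 7 O\right)\right)$ ($V{\left(O \right)} = \left(0 + O\right) \left(-1 + O \left(1 + 7 O\right)\right) = O \left(-1 + O \left(1 + 7 O\right)\right)$)
$39 - 116 V{\left(6 \right)} = 39 - 116 \cdot 6 \left(-1 + 6 \left(1 + 7 \cdot 6\right)\right) = 39 - 116 \cdot 6 \left(-1 + 6 \left(1 + 42\right)\right) = 39 - 116 \cdot 6 \left(-1 + 6 \cdot 43\right) = 39 - 116 \cdot 6 \left(-1 + 258\right) = 39 - 116 \cdot 6 \cdot 257 = 39 - 178872 = -178833$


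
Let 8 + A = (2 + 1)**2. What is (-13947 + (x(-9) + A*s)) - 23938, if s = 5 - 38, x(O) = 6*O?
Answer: -37972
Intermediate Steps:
s = -33
A = 1 (A = -8 + (2 + 1)**2 = -8 + 3**2 = -8 + 9 = 1)
(-13947 + (x(-9) + A*s)) - 23938 = (-13947 + (6*(-9) + 1*(-33))) - 23938 = (-13947 + (-54 - 33)) - 23938 = (-13947 - 87) - 23938 = -14034 - 23938 = -37972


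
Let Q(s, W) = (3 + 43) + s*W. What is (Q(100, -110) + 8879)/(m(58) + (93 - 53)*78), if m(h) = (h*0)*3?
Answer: -415/624 ≈ -0.66506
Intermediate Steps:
Q(s, W) = 46 + W*s
m(h) = 0 (m(h) = 0*3 = 0)
(Q(100, -110) + 8879)/(m(58) + (93 - 53)*78) = ((46 - 110*100) + 8879)/(0 + (93 - 53)*78) = ((46 - 11000) + 8879)/(0 + 40*78) = (-10954 + 8879)/(0 + 3120) = -2075/3120 = -2075*1/3120 = -415/624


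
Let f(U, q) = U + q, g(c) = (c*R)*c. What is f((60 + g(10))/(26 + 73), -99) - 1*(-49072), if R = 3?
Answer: 538743/11 ≈ 48977.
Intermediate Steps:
g(c) = 3*c² (g(c) = (c*3)*c = (3*c)*c = 3*c²)
f((60 + g(10))/(26 + 73), -99) - 1*(-49072) = ((60 + 3*10²)/(26 + 73) - 99) - 1*(-49072) = ((60 + 3*100)/99 - 99) + 49072 = ((60 + 300)*(1/99) - 99) + 49072 = (360*(1/99) - 99) + 49072 = (40/11 - 99) + 49072 = -1049/11 + 49072 = 538743/11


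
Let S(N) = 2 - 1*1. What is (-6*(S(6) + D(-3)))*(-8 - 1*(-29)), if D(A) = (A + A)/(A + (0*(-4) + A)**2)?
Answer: 0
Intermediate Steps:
S(N) = 1 (S(N) = 2 - 1 = 1)
D(A) = 2*A/(A + A**2) (D(A) = (2*A)/(A + (0 + A)**2) = (2*A)/(A + A**2) = 2*A/(A + A**2))
(-6*(S(6) + D(-3)))*(-8 - 1*(-29)) = (-6*(1 + 2/(1 - 3)))*(-8 - 1*(-29)) = (-6*(1 + 2/(-2)))*(-8 + 29) = -6*(1 + 2*(-1/2))*21 = -6*(1 - 1)*21 = -6*0*21 = 0*21 = 0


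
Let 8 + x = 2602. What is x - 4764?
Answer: -2170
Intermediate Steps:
x = 2594 (x = -8 + 2602 = 2594)
x - 4764 = 2594 - 4764 = -2170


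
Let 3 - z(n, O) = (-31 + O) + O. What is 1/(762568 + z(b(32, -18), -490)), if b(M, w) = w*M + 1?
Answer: 1/763582 ≈ 1.3096e-6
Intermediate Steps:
b(M, w) = 1 + M*w (b(M, w) = M*w + 1 = 1 + M*w)
z(n, O) = 34 - 2*O (z(n, O) = 3 - ((-31 + O) + O) = 3 - (-31 + 2*O) = 3 + (31 - 2*O) = 34 - 2*O)
1/(762568 + z(b(32, -18), -490)) = 1/(762568 + (34 - 2*(-490))) = 1/(762568 + (34 + 980)) = 1/(762568 + 1014) = 1/763582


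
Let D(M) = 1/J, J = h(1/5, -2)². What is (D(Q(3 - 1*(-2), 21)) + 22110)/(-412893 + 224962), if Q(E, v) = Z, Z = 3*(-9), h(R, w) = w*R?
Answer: -88465/751724 ≈ -0.11768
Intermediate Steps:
h(R, w) = R*w
Z = -27
Q(E, v) = -27
J = 4/25 (J = (-2/5)² = ((⅕)*(-2))² = (-⅖)² = 4/25 ≈ 0.16000)
D(M) = 25/4 (D(M) = 1/(4/25) = 25/4)
(D(Q(3 - 1*(-2), 21)) + 22110)/(-412893 + 224962) = (25/4 + 22110)/(-412893 + 224962) = (88465/4)/(-187931) = (88465/4)*(-1/187931) = -88465/751724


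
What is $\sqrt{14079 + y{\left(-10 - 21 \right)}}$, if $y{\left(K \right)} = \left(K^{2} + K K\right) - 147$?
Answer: $\sqrt{15854} \approx 125.91$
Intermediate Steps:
$y{\left(K \right)} = -147 + 2 K^{2}$ ($y{\left(K \right)} = \left(K^{2} + K^{2}\right) - 147 = 2 K^{2} - 147 = -147 + 2 K^{2}$)
$\sqrt{14079 + y{\left(-10 - 21 \right)}} = \sqrt{14079 - \left(147 - 2 \left(-10 - 21\right)^{2}\right)} = \sqrt{14079 - \left(147 - 2 \left(-31\right)^{2}\right)} = \sqrt{14079 + \left(-147 + 2 \cdot 961\right)} = \sqrt{14079 + \left(-147 + 1922\right)} = \sqrt{14079 + 1775} = \sqrt{15854}$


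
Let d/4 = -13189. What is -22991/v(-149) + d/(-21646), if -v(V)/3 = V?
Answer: -237040627/4837881 ≈ -48.997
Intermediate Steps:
d = -52756 (d = 4*(-13189) = -52756)
v(V) = -3*V
-22991/v(-149) + d/(-21646) = -22991/((-3*(-149))) - 52756/(-21646) = -22991/447 - 52756*(-1/21646) = -22991*1/447 + 26378/10823 = -22991/447 + 26378/10823 = -237040627/4837881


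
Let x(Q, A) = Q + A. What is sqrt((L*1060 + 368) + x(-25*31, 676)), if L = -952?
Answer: I*sqrt(1008851) ≈ 1004.4*I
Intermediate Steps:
x(Q, A) = A + Q
sqrt((L*1060 + 368) + x(-25*31, 676)) = sqrt((-952*1060 + 368) + (676 - 25*31)) = sqrt((-1009120 + 368) + (676 - 775)) = sqrt(-1008752 - 99) = sqrt(-1008851) = I*sqrt(1008851)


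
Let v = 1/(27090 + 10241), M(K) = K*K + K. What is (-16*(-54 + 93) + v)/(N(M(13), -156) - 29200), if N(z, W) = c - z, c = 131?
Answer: 23294543/1091969081 ≈ 0.021333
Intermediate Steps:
M(K) = K + K**2 (M(K) = K**2 + K = K + K**2)
v = 1/37331 ≈ 2.6787e-5
N(z, W) = 131 - z
(-16*(-54 + 93) + v)/(N(M(13), -156) - 29200) = (-16*(-54 + 93) + 1/37331)/((131 - 13*(1 + 13)) - 29200) = (-16*39 + 1/37331)/((131 - 13*14) - 29200) = (-624 + 1/37331)/((131 - 1*182) - 29200) = -23294543/(37331*((131 - 182) - 29200)) = -23294543/(37331*(-51 - 29200)) = -23294543/37331/(-29251) = -23294543/37331*(-1/29251) = 23294543/1091969081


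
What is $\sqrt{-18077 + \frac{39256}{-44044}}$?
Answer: $\frac{i \sqrt{369674799}}{143} \approx 134.45 i$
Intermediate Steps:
$\sqrt{-18077 + \frac{39256}{-44044}} = \sqrt{-18077 + 39256 \left(- \frac{1}{44044}\right)} = \sqrt{-18077 - \frac{1402}{1573}} = \sqrt{- \frac{28436523}{1573}} = \frac{i \sqrt{369674799}}{143}$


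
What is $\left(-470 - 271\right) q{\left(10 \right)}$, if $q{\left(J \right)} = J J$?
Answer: $-74100$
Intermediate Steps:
$q{\left(J \right)} = J^{2}$
$\left(-470 - 271\right) q{\left(10 \right)} = \left(-470 - 271\right) 10^{2} = \left(-741\right) 100 = -74100$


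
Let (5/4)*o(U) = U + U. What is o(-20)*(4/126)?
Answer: -64/63 ≈ -1.0159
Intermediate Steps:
o(U) = 8*U/5 (o(U) = 4*(U + U)/5 = 4*(2*U)/5 = 8*U/5)
o(-20)*(4/126) = ((8/5)*(-20))*(4/126) = -128/126 = -32*2/63 = -64/63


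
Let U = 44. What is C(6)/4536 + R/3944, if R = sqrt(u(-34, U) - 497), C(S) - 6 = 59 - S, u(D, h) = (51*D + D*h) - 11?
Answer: 59/4536 + I*sqrt(3738)/3944 ≈ 0.013007 + 0.015502*I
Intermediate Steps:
u(D, h) = -11 + 51*D + D*h
C(S) = 65 - S (C(S) = 6 + (59 - S) = 65 - S)
R = I*sqrt(3738) (R = sqrt((-11 + 51*(-34) - 34*44) - 497) = sqrt((-11 - 1734 - 1496) - 497) = sqrt(-3241 - 497) = sqrt(-3738) = I*sqrt(3738) ≈ 61.139*I)
C(6)/4536 + R/3944 = (65 - 1*6)/4536 + (I*sqrt(3738))/3944 = (65 - 6)*(1/4536) + (I*sqrt(3738))*(1/3944) = 59*(1/4536) + I*sqrt(3738)/3944 = 59/4536 + I*sqrt(3738)/3944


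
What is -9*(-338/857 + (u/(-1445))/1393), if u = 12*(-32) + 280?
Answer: 6122394018/1725042445 ≈ 3.5491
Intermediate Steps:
u = -104 (u = -384 + 280 = -104)
-9*(-338/857 + (u/(-1445))/1393) = -9*(-338/857 - 104/(-1445)/1393) = -9*(-338*1/857 - 104*(-1/1445)*(1/1393)) = -9*(-338/857 + (104/1445)*(1/1393)) = -9*(-338/857 + 104/2012885) = -9*(-680266002/1725042445) = 6122394018/1725042445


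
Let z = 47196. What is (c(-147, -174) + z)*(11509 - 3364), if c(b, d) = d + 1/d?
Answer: 22213660305/58 ≈ 3.8299e+8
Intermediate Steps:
(c(-147, -174) + z)*(11509 - 3364) = ((-174 + 1/(-174)) + 47196)*(11509 - 3364) = ((-174 - 1/174) + 47196)*8145 = (-30277/174 + 47196)*8145 = (8181827/174)*8145 = 22213660305/58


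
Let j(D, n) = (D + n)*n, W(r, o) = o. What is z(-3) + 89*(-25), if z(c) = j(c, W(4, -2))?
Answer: -2215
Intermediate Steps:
j(D, n) = n*(D + n)
z(c) = 4 - 2*c (z(c) = -2*(c - 2) = -2*(-2 + c) = 4 - 2*c)
z(-3) + 89*(-25) = (4 - 2*(-3)) + 89*(-25) = (4 + 6) - 2225 = 10 - 2225 = -2215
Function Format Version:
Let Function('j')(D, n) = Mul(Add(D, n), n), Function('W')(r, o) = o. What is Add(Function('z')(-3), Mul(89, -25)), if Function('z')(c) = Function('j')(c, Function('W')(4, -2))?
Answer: -2215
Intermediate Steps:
Function('j')(D, n) = Mul(n, Add(D, n))
Function('z')(c) = Add(4, Mul(-2, c)) (Function('z')(c) = Mul(-2, Add(c, -2)) = Mul(-2, Add(-2, c)) = Add(4, Mul(-2, c)))
Add(Function('z')(-3), Mul(89, -25)) = Add(Add(4, Mul(-2, -3)), Mul(89, -25)) = Add(Add(4, 6), -2225) = Add(10, -2225) = -2215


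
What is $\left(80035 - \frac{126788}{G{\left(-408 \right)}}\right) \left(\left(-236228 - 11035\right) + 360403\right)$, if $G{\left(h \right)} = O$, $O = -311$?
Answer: $\frac{2830499523220}{311} \approx 9.1013 \cdot 10^{9}$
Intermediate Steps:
$G{\left(h \right)} = -311$
$\left(80035 - \frac{126788}{G{\left(-408 \right)}}\right) \left(\left(-236228 - 11035\right) + 360403\right) = \left(80035 - \frac{126788}{-311}\right) \left(\left(-236228 - 11035\right) + 360403\right) = \left(80035 - - \frac{126788}{311}\right) \left(-247263 + 360403\right) = \left(80035 + \frac{126788}{311}\right) 113140 = \frac{25017673}{311} \cdot 113140 = \frac{2830499523220}{311}$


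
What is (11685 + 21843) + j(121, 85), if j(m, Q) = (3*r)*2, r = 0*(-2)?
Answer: 33528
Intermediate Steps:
r = 0
j(m, Q) = 0 (j(m, Q) = (3*0)*2 = 0*2 = 0)
(11685 + 21843) + j(121, 85) = (11685 + 21843) + 0 = 33528 + 0 = 33528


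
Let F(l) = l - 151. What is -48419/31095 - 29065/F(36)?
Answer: 179641598/715185 ≈ 251.18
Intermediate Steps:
F(l) = -151 + l
-48419/31095 - 29065/F(36) = -48419/31095 - 29065/(-151 + 36) = -48419*1/31095 - 29065/(-115) = -48419/31095 - 29065*(-1/115) = -48419/31095 + 5813/23 = 179641598/715185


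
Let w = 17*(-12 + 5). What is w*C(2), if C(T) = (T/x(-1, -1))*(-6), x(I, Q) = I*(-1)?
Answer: 1428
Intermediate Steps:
x(I, Q) = -I
C(T) = -6*T (C(T) = (T/((-1*(-1))))*(-6) = (T/1)*(-6) = (T*1)*(-6) = T*(-6) = -6*T)
w = -119 (w = 17*(-7) = -119)
w*C(2) = -(-714)*2 = -119*(-12) = 1428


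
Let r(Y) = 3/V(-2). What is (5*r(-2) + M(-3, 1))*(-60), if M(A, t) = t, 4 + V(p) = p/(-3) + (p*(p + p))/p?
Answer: 690/11 ≈ 62.727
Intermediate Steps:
V(p) = -4 + 5*p/3 (V(p) = -4 + (p/(-3) + (p*(p + p))/p) = -4 + (p*(-⅓) + (p*(2*p))/p) = -4 + (-p/3 + (2*p²)/p) = -4 + (-p/3 + 2*p) = -4 + 5*p/3)
r(Y) = -9/22 (r(Y) = 3/(-4 + (5/3)*(-2)) = 3/(-4 - 10/3) = 3/(-22/3) = 3*(-3/22) = -9/22)
(5*r(-2) + M(-3, 1))*(-60) = (5*(-9/22) + 1)*(-60) = (-45/22 + 1)*(-60) = -23/22*(-60) = 690/11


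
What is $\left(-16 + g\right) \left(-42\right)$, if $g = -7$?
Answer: $966$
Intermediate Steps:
$\left(-16 + g\right) \left(-42\right) = \left(-16 - 7\right) \left(-42\right) = \left(-23\right) \left(-42\right) = 966$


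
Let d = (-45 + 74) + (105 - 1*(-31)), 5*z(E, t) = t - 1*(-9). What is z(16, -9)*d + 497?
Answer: 497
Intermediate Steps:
z(E, t) = 9/5 + t/5 (z(E, t) = (t - 1*(-9))/5 = (t + 9)/5 = (9 + t)/5 = 9/5 + t/5)
d = 165 (d = 29 + (105 + 31) = 29 + 136 = 165)
z(16, -9)*d + 497 = (9/5 + (1/5)*(-9))*165 + 497 = (9/5 - 9/5)*165 + 497 = 0*165 + 497 = 0 + 497 = 497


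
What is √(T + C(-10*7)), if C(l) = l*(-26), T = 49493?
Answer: 23*√97 ≈ 226.52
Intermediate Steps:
C(l) = -26*l
√(T + C(-10*7)) = √(49493 - (-260)*7) = √(49493 - 26*(-70)) = √(49493 + 1820) = √51313 = 23*√97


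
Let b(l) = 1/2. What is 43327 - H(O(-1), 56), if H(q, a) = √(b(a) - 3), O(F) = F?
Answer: 43327 - I*√10/2 ≈ 43327.0 - 1.5811*I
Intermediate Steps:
b(l) = ½
H(q, a) = I*√10/2 (H(q, a) = √(½ - 3) = √(-5/2) = I*√10/2)
43327 - H(O(-1), 56) = 43327 - I*√10/2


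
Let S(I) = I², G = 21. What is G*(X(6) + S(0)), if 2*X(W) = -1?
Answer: -21/2 ≈ -10.500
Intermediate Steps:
X(W) = -½ (X(W) = (½)*(-1) = -½)
G*(X(6) + S(0)) = 21*(-½ + 0²) = 21*(-½ + 0) = 21*(-½) = -21/2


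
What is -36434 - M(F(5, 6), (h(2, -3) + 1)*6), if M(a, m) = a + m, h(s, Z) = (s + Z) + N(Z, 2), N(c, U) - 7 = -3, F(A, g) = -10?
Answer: -36448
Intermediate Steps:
N(c, U) = 4 (N(c, U) = 7 - 3 = 4)
h(s, Z) = 4 + Z + s (h(s, Z) = (s + Z) + 4 = (Z + s) + 4 = 4 + Z + s)
-36434 - M(F(5, 6), (h(2, -3) + 1)*6) = -36434 - (-10 + ((4 - 3 + 2) + 1)*6) = -36434 - (-10 + (3 + 1)*6) = -36434 - (-10 + 4*6) = -36434 - (-10 + 24) = -36434 - 1*14 = -36434 - 14 = -36448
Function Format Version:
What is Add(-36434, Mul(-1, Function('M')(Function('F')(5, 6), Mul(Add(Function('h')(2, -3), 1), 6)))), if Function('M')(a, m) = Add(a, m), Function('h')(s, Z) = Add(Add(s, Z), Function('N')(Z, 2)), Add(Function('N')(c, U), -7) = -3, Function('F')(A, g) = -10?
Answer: -36448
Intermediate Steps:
Function('N')(c, U) = 4 (Function('N')(c, U) = Add(7, -3) = 4)
Function('h')(s, Z) = Add(4, Z, s) (Function('h')(s, Z) = Add(Add(s, Z), 4) = Add(Add(Z, s), 4) = Add(4, Z, s))
Add(-36434, Mul(-1, Function('M')(Function('F')(5, 6), Mul(Add(Function('h')(2, -3), 1), 6)))) = Add(-36434, Mul(-1, Add(-10, Mul(Add(Add(4, -3, 2), 1), 6)))) = Add(-36434, Mul(-1, Add(-10, Mul(Add(3, 1), 6)))) = Add(-36434, Mul(-1, Add(-10, Mul(4, 6)))) = Add(-36434, Mul(-1, Add(-10, 24))) = Add(-36434, Mul(-1, 14)) = Add(-36434, -14) = -36448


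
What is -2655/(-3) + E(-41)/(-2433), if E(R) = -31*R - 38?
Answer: 717324/811 ≈ 884.49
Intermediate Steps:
E(R) = -38 - 31*R
-2655/(-3) + E(-41)/(-2433) = -2655/(-3) + (-38 - 31*(-41))/(-2433) = -2655*(-⅓) + (-38 + 1271)*(-1/2433) = 885 + 1233*(-1/2433) = 885 - 411/811 = 717324/811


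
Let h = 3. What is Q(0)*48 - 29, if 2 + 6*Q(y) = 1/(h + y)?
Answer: -127/3 ≈ -42.333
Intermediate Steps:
Q(y) = -⅓ + 1/(6*(3 + y))
Q(0)*48 - 29 = ((-5 - 2*0)/(6*(3 + 0)))*48 - 29 = ((⅙)*(-5 + 0)/3)*48 - 29 = ((⅙)*(⅓)*(-5))*48 - 29 = -5/18*48 - 29 = -40/3 - 29 = -127/3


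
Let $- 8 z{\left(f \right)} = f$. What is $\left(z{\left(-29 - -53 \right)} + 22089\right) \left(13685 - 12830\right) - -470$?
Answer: $18884000$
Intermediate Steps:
$z{\left(f \right)} = - \frac{f}{8}$
$\left(z{\left(-29 - -53 \right)} + 22089\right) \left(13685 - 12830\right) - -470 = \left(- \frac{-29 - -53}{8} + 22089\right) \left(13685 - 12830\right) - -470 = \left(- \frac{-29 + 53}{8} + 22089\right) 855 + 470 = \left(\left(- \frac{1}{8}\right) 24 + 22089\right) 855 + 470 = \left(-3 + 22089\right) 855 + 470 = 22086 \cdot 855 + 470 = 18883530 + 470 = 18884000$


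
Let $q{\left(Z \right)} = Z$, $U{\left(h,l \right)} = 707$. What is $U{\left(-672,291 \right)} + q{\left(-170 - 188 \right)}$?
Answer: $349$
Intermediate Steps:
$U{\left(-672,291 \right)} + q{\left(-170 - 188 \right)} = 707 - 358 = 349$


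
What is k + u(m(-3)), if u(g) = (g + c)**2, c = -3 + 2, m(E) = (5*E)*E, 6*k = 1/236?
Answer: 2741377/1416 ≈ 1936.0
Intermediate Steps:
k = 1/1416 (k = (1/6)/236 = (1/6)*(1/236) = 1/1416 ≈ 0.00070621)
m(E) = 5*E**2
c = -1
u(g) = (-1 + g)**2 (u(g) = (g - 1)**2 = (-1 + g)**2)
k + u(m(-3)) = 1/1416 + (-1 + 5*(-3)**2)**2 = 1/1416 + (-1 + 5*9)**2 = 1/1416 + (-1 + 45)**2 = 1/1416 + 44**2 = 1/1416 + 1936 = 2741377/1416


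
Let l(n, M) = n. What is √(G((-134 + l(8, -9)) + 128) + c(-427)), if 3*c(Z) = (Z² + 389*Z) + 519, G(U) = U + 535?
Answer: 2*√13767/3 ≈ 78.222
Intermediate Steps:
G(U) = 535 + U
c(Z) = 173 + Z²/3 + 389*Z/3 (c(Z) = ((Z² + 389*Z) + 519)/3 = (519 + Z² + 389*Z)/3 = 173 + Z²/3 + 389*Z/3)
√(G((-134 + l(8, -9)) + 128) + c(-427)) = √((535 + ((-134 + 8) + 128)) + (173 + (⅓)*(-427)² + (389/3)*(-427))) = √((535 + (-126 + 128)) + (173 + (⅓)*182329 - 166103/3)) = √((535 + 2) + (173 + 182329/3 - 166103/3)) = √(537 + 16745/3) = √(18356/3) = 2*√13767/3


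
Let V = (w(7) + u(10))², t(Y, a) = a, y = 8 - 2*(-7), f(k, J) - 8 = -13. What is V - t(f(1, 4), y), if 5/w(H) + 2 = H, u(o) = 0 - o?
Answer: 59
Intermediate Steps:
u(o) = -o
f(k, J) = -5 (f(k, J) = 8 - 13 = -5)
y = 22 (y = 8 + 14 = 22)
w(H) = 5/(-2 + H)
V = 81 (V = (5/(-2 + 7) - 1*10)² = (5/5 - 10)² = (5*(⅕) - 10)² = (1 - 10)² = (-9)² = 81)
V - t(f(1, 4), y) = 81 - 1*22 = 81 - 22 = 59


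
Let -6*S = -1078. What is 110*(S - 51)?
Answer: 42460/3 ≈ 14153.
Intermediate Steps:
S = 539/3 (S = -⅙*(-1078) = 539/3 ≈ 179.67)
110*(S - 51) = 110*(539/3 - 51) = 110*(386/3) = 42460/3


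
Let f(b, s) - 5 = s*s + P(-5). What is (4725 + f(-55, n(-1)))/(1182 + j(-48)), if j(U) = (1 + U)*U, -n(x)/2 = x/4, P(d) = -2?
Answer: 18913/13752 ≈ 1.3753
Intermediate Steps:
n(x) = -x/2 (n(x) = -2*x/4 = -x/2)
j(U) = U*(1 + U)
f(b, s) = 3 + s**2 (f(b, s) = 5 + (s*s - 2) = 5 + (s**2 - 2) = 5 + (-2 + s**2) = 3 + s**2)
(4725 + f(-55, n(-1)))/(1182 + j(-48)) = (4725 + (3 + (-1/2*(-1))**2))/(1182 - 48*(1 - 48)) = (4725 + (3 + (1/2)**2))/(1182 - 48*(-47)) = (4725 + (3 + 1/4))/(1182 + 2256) = (4725 + 13/4)/3438 = (18913/4)*(1/3438) = 18913/13752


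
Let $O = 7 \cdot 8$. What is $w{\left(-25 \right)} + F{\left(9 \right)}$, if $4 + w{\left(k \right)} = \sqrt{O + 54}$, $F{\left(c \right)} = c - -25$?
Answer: $30 + \sqrt{110} \approx 40.488$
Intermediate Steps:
$O = 56$
$F{\left(c \right)} = 25 + c$ ($F{\left(c \right)} = c + 25 = 25 + c$)
$w{\left(k \right)} = -4 + \sqrt{110}$ ($w{\left(k \right)} = -4 + \sqrt{56 + 54} = -4 + \sqrt{110}$)
$w{\left(-25 \right)} + F{\left(9 \right)} = \left(-4 + \sqrt{110}\right) + \left(25 + 9\right) = \left(-4 + \sqrt{110}\right) + 34 = 30 + \sqrt{110}$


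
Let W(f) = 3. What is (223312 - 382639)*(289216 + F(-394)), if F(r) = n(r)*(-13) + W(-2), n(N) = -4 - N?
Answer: -45272607723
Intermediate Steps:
F(r) = 55 + 13*r (F(r) = (-4 - r)*(-13) + 3 = (52 + 13*r) + 3 = 55 + 13*r)
(223312 - 382639)*(289216 + F(-394)) = (223312 - 382639)*(289216 + (55 + 13*(-394))) = -159327*(289216 + (55 - 5122)) = -159327*(289216 - 5067) = -159327*284149 = -45272607723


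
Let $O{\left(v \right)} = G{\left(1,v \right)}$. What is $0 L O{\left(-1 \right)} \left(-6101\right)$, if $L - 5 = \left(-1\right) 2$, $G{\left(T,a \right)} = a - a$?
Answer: $0$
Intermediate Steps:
$G{\left(T,a \right)} = 0$
$O{\left(v \right)} = 0$
$L = 3$ ($L = 5 - 2 = 3$)
$0 L O{\left(-1 \right)} \left(-6101\right) = 0 \cdot 3 \cdot 0 \left(-6101\right) = 0 \cdot 0 \left(-6101\right) = 0 \left(-6101\right) = 0$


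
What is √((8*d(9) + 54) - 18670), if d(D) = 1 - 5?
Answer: 6*I*√518 ≈ 136.56*I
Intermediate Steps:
d(D) = -4
√((8*d(9) + 54) - 18670) = √((8*(-4) + 54) - 18670) = √((-32 + 54) - 18670) = √(22 - 18670) = √(-18648) = 6*I*√518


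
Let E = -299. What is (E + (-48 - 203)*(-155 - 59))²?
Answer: 2853162225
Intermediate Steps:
(E + (-48 - 203)*(-155 - 59))² = (-299 + (-48 - 203)*(-155 - 59))² = (-299 - 251*(-214))² = (-299 + 53714)² = 53415² = 2853162225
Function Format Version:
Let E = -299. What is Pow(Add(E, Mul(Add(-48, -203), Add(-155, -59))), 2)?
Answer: 2853162225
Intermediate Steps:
Pow(Add(E, Mul(Add(-48, -203), Add(-155, -59))), 2) = Pow(Add(-299, Mul(Add(-48, -203), Add(-155, -59))), 2) = Pow(Add(-299, Mul(-251, -214)), 2) = Pow(Add(-299, 53714), 2) = Pow(53415, 2) = 2853162225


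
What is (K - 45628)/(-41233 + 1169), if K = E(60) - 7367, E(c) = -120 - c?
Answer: 53175/40064 ≈ 1.3273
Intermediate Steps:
K = -7547 (K = (-120 - 1*60) - 7367 = (-120 - 60) - 7367 = -180 - 7367 = -7547)
(K - 45628)/(-41233 + 1169) = (-7547 - 45628)/(-41233 + 1169) = -53175/(-40064) = -53175*(-1/40064) = 53175/40064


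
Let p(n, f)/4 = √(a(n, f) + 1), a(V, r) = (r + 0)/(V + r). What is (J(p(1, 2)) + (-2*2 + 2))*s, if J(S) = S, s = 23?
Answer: -46 + 92*√15/3 ≈ 72.771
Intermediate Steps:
a(V, r) = r/(V + r)
p(n, f) = 4*√(1 + f/(f + n)) (p(n, f) = 4*√(f/(n + f) + 1) = 4*√(f/(f + n) + 1) = 4*√(1 + f/(f + n)))
(J(p(1, 2)) + (-2*2 + 2))*s = (4*√((1 + 2*2)/(2 + 1)) + (-2*2 + 2))*23 = (4*√((1 + 4)/3) + (-4 + 2))*23 = (4*√((⅓)*5) - 2)*23 = (4*√(5/3) - 2)*23 = (4*(√15/3) - 2)*23 = (4*√15/3 - 2)*23 = (-2 + 4*√15/3)*23 = -46 + 92*√15/3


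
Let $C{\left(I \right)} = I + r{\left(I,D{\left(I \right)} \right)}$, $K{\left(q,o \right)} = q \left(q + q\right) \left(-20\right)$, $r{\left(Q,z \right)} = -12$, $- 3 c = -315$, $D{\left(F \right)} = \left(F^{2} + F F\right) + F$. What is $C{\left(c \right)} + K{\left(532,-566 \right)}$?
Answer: $-11320867$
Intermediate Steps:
$D{\left(F \right)} = F + 2 F^{2}$ ($D{\left(F \right)} = \left(F^{2} + F^{2}\right) + F = 2 F^{2} + F = F + 2 F^{2}$)
$c = 105$ ($c = \left(- \frac{1}{3}\right) \left(-315\right) = 105$)
$K{\left(q,o \right)} = - 40 q^{2}$ ($K{\left(q,o \right)} = q 2 q \left(-20\right) = 2 q^{2} \left(-20\right) = - 40 q^{2}$)
$C{\left(I \right)} = -12 + I$ ($C{\left(I \right)} = I - 12 = -12 + I$)
$C{\left(c \right)} + K{\left(532,-566 \right)} = \left(-12 + 105\right) - 40 \cdot 532^{2} = 93 - 11320960 = -11320867$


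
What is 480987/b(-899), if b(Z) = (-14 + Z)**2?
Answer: 480987/833569 ≈ 0.57702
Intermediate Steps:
480987/b(-899) = 480987/((-14 - 899)**2) = 480987/((-913)**2) = 480987/833569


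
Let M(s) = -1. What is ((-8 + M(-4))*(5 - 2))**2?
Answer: 729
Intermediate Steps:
((-8 + M(-4))*(5 - 2))**2 = ((-8 - 1)*(5 - 2))**2 = (-9*3)**2 = (-27)**2 = 729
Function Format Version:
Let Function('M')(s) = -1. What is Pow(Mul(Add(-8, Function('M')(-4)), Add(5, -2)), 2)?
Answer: 729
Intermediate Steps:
Pow(Mul(Add(-8, Function('M')(-4)), Add(5, -2)), 2) = Pow(Mul(Add(-8, -1), Add(5, -2)), 2) = Pow(Mul(-9, 3), 2) = Pow(-27, 2) = 729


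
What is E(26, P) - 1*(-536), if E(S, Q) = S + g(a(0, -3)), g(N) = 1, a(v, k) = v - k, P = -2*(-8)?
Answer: 563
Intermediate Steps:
P = 16
E(S, Q) = 1 + S (E(S, Q) = S + 1 = 1 + S)
E(26, P) - 1*(-536) = (1 + 26) - 1*(-536) = 27 + 536 = 563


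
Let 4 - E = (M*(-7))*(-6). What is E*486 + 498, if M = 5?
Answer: -99618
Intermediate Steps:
E = -206 (E = 4 - 5*(-7)*(-6) = 4 - (-35)*(-6) = 4 - 1*210 = 4 - 210 = -206)
E*486 + 498 = -206*486 + 498 = -100116 + 498 = -99618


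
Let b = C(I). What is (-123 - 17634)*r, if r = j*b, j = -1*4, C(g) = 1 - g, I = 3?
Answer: -142056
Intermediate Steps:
j = -4
b = -2 (b = 1 - 1*3 = 1 - 3 = -2)
r = 8 (r = -4*(-2) = 8)
(-123 - 17634)*r = (-123 - 17634)*8 = -17757*8 = -142056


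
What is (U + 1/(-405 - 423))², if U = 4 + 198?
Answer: 27974235025/685584 ≈ 40804.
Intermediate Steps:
U = 202
(U + 1/(-405 - 423))² = (202 + 1/(-405 - 423))² = (202 + 1/(-828))² = (202 - 1/828)² = (167255/828)² = 27974235025/685584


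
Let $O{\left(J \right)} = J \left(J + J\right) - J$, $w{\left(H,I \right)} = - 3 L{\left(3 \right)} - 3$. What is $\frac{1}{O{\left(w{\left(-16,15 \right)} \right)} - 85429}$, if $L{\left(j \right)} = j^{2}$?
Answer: $- \frac{1}{83599} \approx -1.1962 \cdot 10^{-5}$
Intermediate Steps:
$w{\left(H,I \right)} = -30$ ($w{\left(H,I \right)} = - 3 \cdot 3^{2} - 3 = \left(-3\right) 9 - 3 = -27 - 3 = -30$)
$O{\left(J \right)} = - J + 2 J^{2}$ ($O{\left(J \right)} = J 2 J - J = 2 J^{2} - J = - J + 2 J^{2}$)
$\frac{1}{O{\left(w{\left(-16,15 \right)} \right)} - 85429} = \frac{1}{- 30 \left(-1 + 2 \left(-30\right)\right) - 85429} = \frac{1}{- 30 \left(-1 - 60\right) - 85429} = \frac{1}{\left(-30\right) \left(-61\right) - 85429} = \frac{1}{1830 - 85429} = \frac{1}{-83599} = - \frac{1}{83599}$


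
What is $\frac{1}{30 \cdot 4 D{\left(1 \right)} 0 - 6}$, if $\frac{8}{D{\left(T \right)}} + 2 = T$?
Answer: $- \frac{1}{6} \approx -0.16667$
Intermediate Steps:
$D{\left(T \right)} = \frac{8}{-2 + T}$
$\frac{1}{30 \cdot 4 D{\left(1 \right)} 0 - 6} = \frac{1}{30 \cdot 4 \frac{8}{-2 + 1} \cdot 0 - 6} = \frac{1}{30 \cdot 4 \frac{8}{-1} \cdot 0 - 6} = \frac{1}{30 \cdot 4 \cdot 8 \left(-1\right) 0 - 6} = \frac{1}{30 \cdot 4 \left(-8\right) 0 - 6} = \frac{1}{30 \left(\left(-32\right) 0\right) - 6} = \frac{1}{30 \cdot 0 - 6} = \frac{1}{0 - 6} = \frac{1}{-6} = - \frac{1}{6}$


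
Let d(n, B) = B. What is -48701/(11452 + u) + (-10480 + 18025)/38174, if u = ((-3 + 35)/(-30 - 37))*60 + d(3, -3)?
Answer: -118787347423/29209332362 ≈ -4.0668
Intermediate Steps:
u = -2121/67 (u = ((-3 + 35)/(-30 - 37))*60 - 3 = (32/(-67))*60 - 3 = (32*(-1/67))*60 - 3 = -32/67*60 - 3 = -1920/67 - 3 = -2121/67 ≈ -31.657)
-48701/(11452 + u) + (-10480 + 18025)/38174 = -48701/(11452 - 2121/67) + (-10480 + 18025)/38174 = -48701/765163/67 + 7545*(1/38174) = -48701*67/765163 + 7545/38174 = -3262967/765163 + 7545/38174 = -118787347423/29209332362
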